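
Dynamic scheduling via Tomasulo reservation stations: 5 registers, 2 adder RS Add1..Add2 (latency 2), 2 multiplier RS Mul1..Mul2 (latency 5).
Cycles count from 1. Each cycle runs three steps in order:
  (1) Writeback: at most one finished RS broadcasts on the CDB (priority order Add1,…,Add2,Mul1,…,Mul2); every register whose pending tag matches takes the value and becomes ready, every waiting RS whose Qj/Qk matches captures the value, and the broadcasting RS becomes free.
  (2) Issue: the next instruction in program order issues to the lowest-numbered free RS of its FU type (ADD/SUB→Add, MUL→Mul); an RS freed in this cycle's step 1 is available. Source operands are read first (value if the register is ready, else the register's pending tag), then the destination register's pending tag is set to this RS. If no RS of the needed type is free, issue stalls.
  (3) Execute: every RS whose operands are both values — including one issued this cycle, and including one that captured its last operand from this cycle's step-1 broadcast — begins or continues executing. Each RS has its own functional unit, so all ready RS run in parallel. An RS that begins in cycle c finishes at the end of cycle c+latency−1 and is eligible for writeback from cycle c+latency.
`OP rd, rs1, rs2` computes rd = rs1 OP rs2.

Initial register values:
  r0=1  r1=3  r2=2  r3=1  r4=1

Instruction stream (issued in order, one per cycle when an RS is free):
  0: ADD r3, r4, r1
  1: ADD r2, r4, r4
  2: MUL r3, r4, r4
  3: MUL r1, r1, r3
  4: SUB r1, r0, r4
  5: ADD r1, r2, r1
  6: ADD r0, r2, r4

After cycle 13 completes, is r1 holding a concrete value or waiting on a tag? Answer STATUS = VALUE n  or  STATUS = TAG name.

c1: issue ADD r3<-Add1 | r0:1,r1:3,r2:2,r3:Add1,r4:1
c2: issue ADD r2<-Add2 | r0:1,r1:3,r2:Add2,r3:Add1,r4:1
c3: CDB Add1=4; issue MUL r3<-Mul1 | r0:1,r1:3,r2:Add2,r3:Mul1,r4:1
c4: CDB Add2=2; issue MUL r1<-Mul2 | r0:1,r1:Mul2,r2:2,r3:Mul1,r4:1
c5: issue SUB r1<-Add1 | r0:1,r1:Add1,r2:2,r3:Mul1,r4:1
c6: issue ADD r1<-Add2 | r0:1,r1:Add2,r2:2,r3:Mul1,r4:1
c7: CDB Add1=0; issue ADD r0<-Add1 | r0:Add1,r1:Add2,r2:2,r3:Mul1,r4:1
c8: CDB Mul1=1 | r0:Add1,r1:Add2,r2:2,r3:1,r4:1
c9: CDB Add1=3 | r0:3,r1:Add2,r2:2,r3:1,r4:1
c10: CDB Add2=2 | r0:3,r1:2,r2:2,r3:1,r4:1
c11: - | r0:3,r1:2,r2:2,r3:1,r4:1
c12: - | r0:3,r1:2,r2:2,r3:1,r4:1
c13: CDB Mul2=3 | r0:3,r1:2,r2:2,r3:1,r4:1

STATUS = VALUE 2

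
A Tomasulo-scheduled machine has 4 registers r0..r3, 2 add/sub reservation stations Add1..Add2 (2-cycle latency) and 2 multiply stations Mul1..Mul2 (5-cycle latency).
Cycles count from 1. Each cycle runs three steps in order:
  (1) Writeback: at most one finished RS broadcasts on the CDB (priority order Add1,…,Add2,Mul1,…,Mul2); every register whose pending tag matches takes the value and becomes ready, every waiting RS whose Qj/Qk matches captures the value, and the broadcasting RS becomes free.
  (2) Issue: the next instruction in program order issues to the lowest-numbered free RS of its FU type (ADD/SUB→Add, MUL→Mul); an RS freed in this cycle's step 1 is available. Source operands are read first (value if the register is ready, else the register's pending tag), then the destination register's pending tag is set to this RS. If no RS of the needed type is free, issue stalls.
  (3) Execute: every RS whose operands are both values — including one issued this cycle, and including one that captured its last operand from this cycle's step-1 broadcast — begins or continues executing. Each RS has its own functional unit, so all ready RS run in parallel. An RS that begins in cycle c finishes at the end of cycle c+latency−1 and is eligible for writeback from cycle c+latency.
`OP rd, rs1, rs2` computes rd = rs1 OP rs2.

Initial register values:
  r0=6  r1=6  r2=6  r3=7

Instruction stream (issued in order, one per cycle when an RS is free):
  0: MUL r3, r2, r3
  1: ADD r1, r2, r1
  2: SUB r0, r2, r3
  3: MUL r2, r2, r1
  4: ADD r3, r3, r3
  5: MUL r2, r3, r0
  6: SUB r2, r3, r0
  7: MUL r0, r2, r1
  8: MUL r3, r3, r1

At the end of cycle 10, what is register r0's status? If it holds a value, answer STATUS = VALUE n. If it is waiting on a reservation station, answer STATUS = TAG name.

STATUS = TAG Mul2

cycle 1: issue MUL r3<-Mul1 // r0:6,r1:6,r2:6,r3:Mul1
cycle 2: issue ADD r1<-Add1 // r0:6,r1:Add1,r2:6,r3:Mul1
cycle 3: issue SUB r0<-Add2 // r0:Add2,r1:Add1,r2:6,r3:Mul1
cycle 4: CDB Add1=12; issue MUL r2<-Mul2 // r0:Add2,r1:12,r2:Mul2,r3:Mul1
cycle 5: issue ADD r3<-Add1 // r0:Add2,r1:12,r2:Mul2,r3:Add1
cycle 6: CDB Mul1=42; issue MUL r2<-Mul1 // r0:Add2,r1:12,r2:Mul1,r3:Add1
cycle 7: stall // r0:Add2,r1:12,r2:Mul1,r3:Add1
cycle 8: CDB Add1=84; issue SUB r2<-Add1 // r0:Add2,r1:12,r2:Add1,r3:84
cycle 9: CDB Add2=-36; stall // r0:-36,r1:12,r2:Add1,r3:84
cycle 10: CDB Mul2=72; issue MUL r0<-Mul2 // r0:Mul2,r1:12,r2:Add1,r3:84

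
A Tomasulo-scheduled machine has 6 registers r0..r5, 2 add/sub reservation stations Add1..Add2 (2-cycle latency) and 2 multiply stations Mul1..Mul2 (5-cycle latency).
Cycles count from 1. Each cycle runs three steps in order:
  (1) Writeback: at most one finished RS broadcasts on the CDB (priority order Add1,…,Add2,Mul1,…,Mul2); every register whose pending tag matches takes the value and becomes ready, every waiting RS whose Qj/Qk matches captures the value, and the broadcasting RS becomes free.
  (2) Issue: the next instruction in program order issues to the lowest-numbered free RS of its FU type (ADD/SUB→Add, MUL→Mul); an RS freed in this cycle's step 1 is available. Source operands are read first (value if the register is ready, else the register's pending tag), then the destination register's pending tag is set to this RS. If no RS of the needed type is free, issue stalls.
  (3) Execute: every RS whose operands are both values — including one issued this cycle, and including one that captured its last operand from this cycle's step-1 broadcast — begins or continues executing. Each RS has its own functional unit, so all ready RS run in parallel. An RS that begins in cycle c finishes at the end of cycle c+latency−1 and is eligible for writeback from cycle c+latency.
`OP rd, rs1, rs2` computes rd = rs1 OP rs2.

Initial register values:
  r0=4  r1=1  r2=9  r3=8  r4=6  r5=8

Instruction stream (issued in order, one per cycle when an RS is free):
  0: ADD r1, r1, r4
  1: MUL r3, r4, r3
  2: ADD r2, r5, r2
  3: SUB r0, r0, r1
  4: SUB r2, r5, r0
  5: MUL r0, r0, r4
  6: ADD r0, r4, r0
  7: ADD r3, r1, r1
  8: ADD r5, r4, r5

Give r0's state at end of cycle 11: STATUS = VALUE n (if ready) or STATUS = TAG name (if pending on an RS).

  c1: issue ADD r1<-Add1  regs: r0:4,r1:Add1,r2:9,r3:8,r4:6,r5:8
  c2: issue MUL r3<-Mul1  regs: r0:4,r1:Add1,r2:9,r3:Mul1,r4:6,r5:8
  c3: CDB Add1=7; issue ADD r2<-Add1  regs: r0:4,r1:7,r2:Add1,r3:Mul1,r4:6,r5:8
  c4: issue SUB r0<-Add2  regs: r0:Add2,r1:7,r2:Add1,r3:Mul1,r4:6,r5:8
  c5: CDB Add1=17; issue SUB r2<-Add1  regs: r0:Add2,r1:7,r2:Add1,r3:Mul1,r4:6,r5:8
  c6: CDB Add2=-3; issue MUL r0<-Mul2  regs: r0:Mul2,r1:7,r2:Add1,r3:Mul1,r4:6,r5:8
  c7: CDB Mul1=48; issue ADD r0<-Add2  regs: r0:Add2,r1:7,r2:Add1,r3:48,r4:6,r5:8
  c8: CDB Add1=11; issue ADD r3<-Add1  regs: r0:Add2,r1:7,r2:11,r3:Add1,r4:6,r5:8
  c9: stall  regs: r0:Add2,r1:7,r2:11,r3:Add1,r4:6,r5:8
  c10: CDB Add1=14; issue ADD r5<-Add1  regs: r0:Add2,r1:7,r2:11,r3:14,r4:6,r5:Add1
  c11: CDB Mul2=-18  regs: r0:Add2,r1:7,r2:11,r3:14,r4:6,r5:Add1

STATUS = TAG Add2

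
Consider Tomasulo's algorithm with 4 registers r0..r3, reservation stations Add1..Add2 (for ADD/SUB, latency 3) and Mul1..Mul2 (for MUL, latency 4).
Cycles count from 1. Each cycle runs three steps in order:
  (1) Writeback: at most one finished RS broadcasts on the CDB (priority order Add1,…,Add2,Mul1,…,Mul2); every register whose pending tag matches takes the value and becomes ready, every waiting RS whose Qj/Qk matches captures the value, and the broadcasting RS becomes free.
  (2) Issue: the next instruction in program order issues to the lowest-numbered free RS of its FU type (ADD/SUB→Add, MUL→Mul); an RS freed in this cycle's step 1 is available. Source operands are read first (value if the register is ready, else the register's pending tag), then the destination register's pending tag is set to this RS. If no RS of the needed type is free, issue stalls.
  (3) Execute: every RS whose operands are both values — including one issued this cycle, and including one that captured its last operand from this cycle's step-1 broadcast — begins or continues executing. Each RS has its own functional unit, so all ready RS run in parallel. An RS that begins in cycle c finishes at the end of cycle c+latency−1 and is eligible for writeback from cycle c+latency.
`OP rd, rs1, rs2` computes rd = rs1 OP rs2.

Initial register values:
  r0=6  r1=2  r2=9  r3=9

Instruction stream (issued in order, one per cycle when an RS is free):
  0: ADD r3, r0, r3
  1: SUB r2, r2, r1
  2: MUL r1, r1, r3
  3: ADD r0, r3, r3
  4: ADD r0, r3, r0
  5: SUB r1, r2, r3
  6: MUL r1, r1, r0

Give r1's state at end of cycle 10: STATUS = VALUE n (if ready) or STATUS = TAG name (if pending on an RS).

c1: issue ADD r3<-Add1 | r0:6,r1:2,r2:9,r3:Add1
c2: issue SUB r2<-Add2 | r0:6,r1:2,r2:Add2,r3:Add1
c3: issue MUL r1<-Mul1 | r0:6,r1:Mul1,r2:Add2,r3:Add1
c4: CDB Add1=15; issue ADD r0<-Add1 | r0:Add1,r1:Mul1,r2:Add2,r3:15
c5: CDB Add2=7; issue ADD r0<-Add2 | r0:Add2,r1:Mul1,r2:7,r3:15
c6: stall | r0:Add2,r1:Mul1,r2:7,r3:15
c7: CDB Add1=30; issue SUB r1<-Add1 | r0:Add2,r1:Add1,r2:7,r3:15
c8: CDB Mul1=30; issue MUL r1<-Mul1 | r0:Add2,r1:Mul1,r2:7,r3:15
c9: - | r0:Add2,r1:Mul1,r2:7,r3:15
c10: CDB Add1=-8 | r0:Add2,r1:Mul1,r2:7,r3:15

STATUS = TAG Mul1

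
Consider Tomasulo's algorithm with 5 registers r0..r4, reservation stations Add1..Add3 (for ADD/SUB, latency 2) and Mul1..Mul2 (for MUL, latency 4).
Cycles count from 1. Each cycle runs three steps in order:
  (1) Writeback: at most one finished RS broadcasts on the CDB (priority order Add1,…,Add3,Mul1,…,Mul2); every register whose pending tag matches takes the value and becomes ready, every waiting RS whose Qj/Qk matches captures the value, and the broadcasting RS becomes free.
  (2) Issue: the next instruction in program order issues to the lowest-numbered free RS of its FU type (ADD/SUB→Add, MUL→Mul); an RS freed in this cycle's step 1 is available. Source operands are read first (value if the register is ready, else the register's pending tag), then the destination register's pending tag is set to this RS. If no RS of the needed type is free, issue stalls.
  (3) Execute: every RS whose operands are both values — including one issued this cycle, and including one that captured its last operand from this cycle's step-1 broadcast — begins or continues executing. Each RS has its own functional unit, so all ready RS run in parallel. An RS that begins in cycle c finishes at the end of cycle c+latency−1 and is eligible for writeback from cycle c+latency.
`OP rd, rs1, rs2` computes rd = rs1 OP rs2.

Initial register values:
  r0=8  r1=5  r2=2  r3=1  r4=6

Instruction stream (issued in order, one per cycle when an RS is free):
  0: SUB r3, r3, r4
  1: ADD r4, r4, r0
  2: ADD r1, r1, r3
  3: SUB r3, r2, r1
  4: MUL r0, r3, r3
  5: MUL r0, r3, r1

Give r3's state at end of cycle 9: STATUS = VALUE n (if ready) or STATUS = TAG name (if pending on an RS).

STATUS = VALUE 2

  c1: issue SUB r3<-Add1  regs: r0:8,r1:5,r2:2,r3:Add1,r4:6
  c2: issue ADD r4<-Add2  regs: r0:8,r1:5,r2:2,r3:Add1,r4:Add2
  c3: CDB Add1=-5; issue ADD r1<-Add1  regs: r0:8,r1:Add1,r2:2,r3:-5,r4:Add2
  c4: CDB Add2=14; issue SUB r3<-Add2  regs: r0:8,r1:Add1,r2:2,r3:Add2,r4:14
  c5: CDB Add1=0; issue MUL r0<-Mul1  regs: r0:Mul1,r1:0,r2:2,r3:Add2,r4:14
  c6: issue MUL r0<-Mul2  regs: r0:Mul2,r1:0,r2:2,r3:Add2,r4:14
  c7: CDB Add2=2  regs: r0:Mul2,r1:0,r2:2,r3:2,r4:14
  c8: -  regs: r0:Mul2,r1:0,r2:2,r3:2,r4:14
  c9: -  regs: r0:Mul2,r1:0,r2:2,r3:2,r4:14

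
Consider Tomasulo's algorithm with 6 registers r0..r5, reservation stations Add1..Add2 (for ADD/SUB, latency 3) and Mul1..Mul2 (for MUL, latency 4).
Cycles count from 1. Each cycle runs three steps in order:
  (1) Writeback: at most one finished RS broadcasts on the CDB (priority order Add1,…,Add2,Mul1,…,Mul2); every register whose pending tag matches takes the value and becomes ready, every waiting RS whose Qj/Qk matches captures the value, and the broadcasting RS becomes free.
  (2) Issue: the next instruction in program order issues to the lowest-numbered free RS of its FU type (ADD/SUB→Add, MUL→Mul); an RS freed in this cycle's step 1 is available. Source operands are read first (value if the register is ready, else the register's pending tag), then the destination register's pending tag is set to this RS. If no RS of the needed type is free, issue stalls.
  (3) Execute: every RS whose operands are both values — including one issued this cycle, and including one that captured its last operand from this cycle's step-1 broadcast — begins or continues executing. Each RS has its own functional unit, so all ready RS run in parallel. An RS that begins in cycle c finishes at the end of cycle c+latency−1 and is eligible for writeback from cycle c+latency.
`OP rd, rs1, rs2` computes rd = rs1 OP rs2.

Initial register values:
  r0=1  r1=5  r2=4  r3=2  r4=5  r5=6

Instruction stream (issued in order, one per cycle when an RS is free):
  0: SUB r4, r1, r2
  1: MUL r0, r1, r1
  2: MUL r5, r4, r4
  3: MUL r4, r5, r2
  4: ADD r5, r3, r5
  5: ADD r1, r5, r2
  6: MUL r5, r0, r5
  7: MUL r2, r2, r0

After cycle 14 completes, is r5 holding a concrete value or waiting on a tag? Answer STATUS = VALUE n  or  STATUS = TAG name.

STATUS = TAG Mul2

  c1: issue SUB r4<-Add1  regs: r0:1,r1:5,r2:4,r3:2,r4:Add1,r5:6
  c2: issue MUL r0<-Mul1  regs: r0:Mul1,r1:5,r2:4,r3:2,r4:Add1,r5:6
  c3: issue MUL r5<-Mul2  regs: r0:Mul1,r1:5,r2:4,r3:2,r4:Add1,r5:Mul2
  c4: CDB Add1=1; stall  regs: r0:Mul1,r1:5,r2:4,r3:2,r4:1,r5:Mul2
  c5: stall  regs: r0:Mul1,r1:5,r2:4,r3:2,r4:1,r5:Mul2
  c6: CDB Mul1=25; issue MUL r4<-Mul1  regs: r0:25,r1:5,r2:4,r3:2,r4:Mul1,r5:Mul2
  c7: issue ADD r5<-Add1  regs: r0:25,r1:5,r2:4,r3:2,r4:Mul1,r5:Add1
  c8: CDB Mul2=1; issue ADD r1<-Add2  regs: r0:25,r1:Add2,r2:4,r3:2,r4:Mul1,r5:Add1
  c9: issue MUL r5<-Mul2  regs: r0:25,r1:Add2,r2:4,r3:2,r4:Mul1,r5:Mul2
  c10: stall  regs: r0:25,r1:Add2,r2:4,r3:2,r4:Mul1,r5:Mul2
  c11: CDB Add1=3; stall  regs: r0:25,r1:Add2,r2:4,r3:2,r4:Mul1,r5:Mul2
  c12: CDB Mul1=4; issue MUL r2<-Mul1  regs: r0:25,r1:Add2,r2:Mul1,r3:2,r4:4,r5:Mul2
  c13: -  regs: r0:25,r1:Add2,r2:Mul1,r3:2,r4:4,r5:Mul2
  c14: CDB Add2=7  regs: r0:25,r1:7,r2:Mul1,r3:2,r4:4,r5:Mul2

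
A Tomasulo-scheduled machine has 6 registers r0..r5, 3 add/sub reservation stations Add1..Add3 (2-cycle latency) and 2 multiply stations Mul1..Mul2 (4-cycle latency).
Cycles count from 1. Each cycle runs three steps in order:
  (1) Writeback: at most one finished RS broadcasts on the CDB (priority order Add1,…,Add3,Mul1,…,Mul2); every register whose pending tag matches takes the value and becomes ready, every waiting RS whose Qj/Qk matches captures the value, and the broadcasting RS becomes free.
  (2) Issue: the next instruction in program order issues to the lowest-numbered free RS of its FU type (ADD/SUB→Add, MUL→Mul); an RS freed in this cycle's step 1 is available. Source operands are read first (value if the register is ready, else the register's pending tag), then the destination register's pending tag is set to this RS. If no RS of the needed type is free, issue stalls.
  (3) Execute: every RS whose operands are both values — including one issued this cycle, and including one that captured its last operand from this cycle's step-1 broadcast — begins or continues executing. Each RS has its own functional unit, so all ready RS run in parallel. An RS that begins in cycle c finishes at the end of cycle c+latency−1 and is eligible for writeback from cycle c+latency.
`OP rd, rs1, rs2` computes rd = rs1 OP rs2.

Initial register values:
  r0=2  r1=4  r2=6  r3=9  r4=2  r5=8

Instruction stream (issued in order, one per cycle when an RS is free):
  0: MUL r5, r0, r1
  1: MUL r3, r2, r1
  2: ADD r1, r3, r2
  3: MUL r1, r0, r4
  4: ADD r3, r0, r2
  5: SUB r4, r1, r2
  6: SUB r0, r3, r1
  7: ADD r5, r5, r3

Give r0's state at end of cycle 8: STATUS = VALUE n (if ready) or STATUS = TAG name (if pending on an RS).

STATUS = TAG Add1

c1: issue MUL r5<-Mul1 | r0:2,r1:4,r2:6,r3:9,r4:2,r5:Mul1
c2: issue MUL r3<-Mul2 | r0:2,r1:4,r2:6,r3:Mul2,r4:2,r5:Mul1
c3: issue ADD r1<-Add1 | r0:2,r1:Add1,r2:6,r3:Mul2,r4:2,r5:Mul1
c4: stall | r0:2,r1:Add1,r2:6,r3:Mul2,r4:2,r5:Mul1
c5: CDB Mul1=8; issue MUL r1<-Mul1 | r0:2,r1:Mul1,r2:6,r3:Mul2,r4:2,r5:8
c6: CDB Mul2=24; issue ADD r3<-Add2 | r0:2,r1:Mul1,r2:6,r3:Add2,r4:2,r5:8
c7: issue SUB r4<-Add3 | r0:2,r1:Mul1,r2:6,r3:Add2,r4:Add3,r5:8
c8: CDB Add1=30; issue SUB r0<-Add1 | r0:Add1,r1:Mul1,r2:6,r3:Add2,r4:Add3,r5:8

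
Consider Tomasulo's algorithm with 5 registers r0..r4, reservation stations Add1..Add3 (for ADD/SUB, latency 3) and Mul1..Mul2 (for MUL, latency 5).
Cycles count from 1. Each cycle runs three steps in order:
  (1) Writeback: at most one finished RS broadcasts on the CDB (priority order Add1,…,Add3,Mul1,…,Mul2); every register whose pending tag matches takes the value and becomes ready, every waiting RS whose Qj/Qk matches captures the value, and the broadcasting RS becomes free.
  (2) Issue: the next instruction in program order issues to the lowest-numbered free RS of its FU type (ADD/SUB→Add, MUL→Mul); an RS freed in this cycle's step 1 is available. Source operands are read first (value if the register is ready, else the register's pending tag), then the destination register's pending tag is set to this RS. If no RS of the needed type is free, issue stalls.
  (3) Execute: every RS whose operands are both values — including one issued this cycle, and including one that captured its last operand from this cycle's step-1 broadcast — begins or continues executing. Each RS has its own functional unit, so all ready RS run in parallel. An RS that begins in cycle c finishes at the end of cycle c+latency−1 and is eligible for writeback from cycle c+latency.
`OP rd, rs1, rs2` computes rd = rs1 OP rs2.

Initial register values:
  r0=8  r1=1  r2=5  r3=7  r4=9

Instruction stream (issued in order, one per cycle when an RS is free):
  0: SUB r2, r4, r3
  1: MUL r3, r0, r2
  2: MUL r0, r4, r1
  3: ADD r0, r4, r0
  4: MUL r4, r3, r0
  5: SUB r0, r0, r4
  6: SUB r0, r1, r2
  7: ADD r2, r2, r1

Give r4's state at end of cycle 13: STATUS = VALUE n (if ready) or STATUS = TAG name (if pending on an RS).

cycle 1: issue SUB r2<-Add1 // r0:8,r1:1,r2:Add1,r3:7,r4:9
cycle 2: issue MUL r3<-Mul1 // r0:8,r1:1,r2:Add1,r3:Mul1,r4:9
cycle 3: issue MUL r0<-Mul2 // r0:Mul2,r1:1,r2:Add1,r3:Mul1,r4:9
cycle 4: CDB Add1=2; issue ADD r0<-Add1 // r0:Add1,r1:1,r2:2,r3:Mul1,r4:9
cycle 5: stall // r0:Add1,r1:1,r2:2,r3:Mul1,r4:9
cycle 6: stall // r0:Add1,r1:1,r2:2,r3:Mul1,r4:9
cycle 7: stall // r0:Add1,r1:1,r2:2,r3:Mul1,r4:9
cycle 8: CDB Mul2=9; issue MUL r4<-Mul2 // r0:Add1,r1:1,r2:2,r3:Mul1,r4:Mul2
cycle 9: CDB Mul1=16; issue SUB r0<-Add2 // r0:Add2,r1:1,r2:2,r3:16,r4:Mul2
cycle 10: issue SUB r0<-Add3 // r0:Add3,r1:1,r2:2,r3:16,r4:Mul2
cycle 11: CDB Add1=18; issue ADD r2<-Add1 // r0:Add3,r1:1,r2:Add1,r3:16,r4:Mul2
cycle 12: - // r0:Add3,r1:1,r2:Add1,r3:16,r4:Mul2
cycle 13: CDB Add3=-1 // r0:-1,r1:1,r2:Add1,r3:16,r4:Mul2

STATUS = TAG Mul2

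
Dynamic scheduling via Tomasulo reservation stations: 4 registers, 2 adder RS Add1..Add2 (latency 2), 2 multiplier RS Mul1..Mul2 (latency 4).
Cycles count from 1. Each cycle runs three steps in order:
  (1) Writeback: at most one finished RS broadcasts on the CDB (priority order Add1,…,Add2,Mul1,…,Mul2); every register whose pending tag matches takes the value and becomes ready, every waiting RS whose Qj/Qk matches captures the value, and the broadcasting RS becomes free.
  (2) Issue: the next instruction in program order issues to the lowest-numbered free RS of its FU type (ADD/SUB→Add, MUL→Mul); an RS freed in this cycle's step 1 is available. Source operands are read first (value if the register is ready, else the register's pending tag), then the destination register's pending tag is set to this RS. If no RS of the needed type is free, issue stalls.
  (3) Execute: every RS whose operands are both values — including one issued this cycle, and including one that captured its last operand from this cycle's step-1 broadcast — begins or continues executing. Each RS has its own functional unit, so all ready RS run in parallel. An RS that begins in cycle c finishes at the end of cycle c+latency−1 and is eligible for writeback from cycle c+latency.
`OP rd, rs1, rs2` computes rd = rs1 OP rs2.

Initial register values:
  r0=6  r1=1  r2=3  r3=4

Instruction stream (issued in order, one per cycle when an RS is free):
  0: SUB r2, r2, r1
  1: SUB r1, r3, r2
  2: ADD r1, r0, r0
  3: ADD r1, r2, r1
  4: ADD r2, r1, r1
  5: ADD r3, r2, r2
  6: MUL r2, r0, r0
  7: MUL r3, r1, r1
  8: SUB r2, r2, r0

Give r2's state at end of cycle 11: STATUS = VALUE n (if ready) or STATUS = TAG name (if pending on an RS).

STATUS = TAG Add2

c1: issue SUB r2<-Add1 | r0:6,r1:1,r2:Add1,r3:4
c2: issue SUB r1<-Add2 | r0:6,r1:Add2,r2:Add1,r3:4
c3: CDB Add1=2; issue ADD r1<-Add1 | r0:6,r1:Add1,r2:2,r3:4
c4: stall | r0:6,r1:Add1,r2:2,r3:4
c5: CDB Add1=12; issue ADD r1<-Add1 | r0:6,r1:Add1,r2:2,r3:4
c6: CDB Add2=2; issue ADD r2<-Add2 | r0:6,r1:Add1,r2:Add2,r3:4
c7: CDB Add1=14; issue ADD r3<-Add1 | r0:6,r1:14,r2:Add2,r3:Add1
c8: issue MUL r2<-Mul1 | r0:6,r1:14,r2:Mul1,r3:Add1
c9: CDB Add2=28; issue MUL r3<-Mul2 | r0:6,r1:14,r2:Mul1,r3:Mul2
c10: issue SUB r2<-Add2 | r0:6,r1:14,r2:Add2,r3:Mul2
c11: CDB Add1=56 | r0:6,r1:14,r2:Add2,r3:Mul2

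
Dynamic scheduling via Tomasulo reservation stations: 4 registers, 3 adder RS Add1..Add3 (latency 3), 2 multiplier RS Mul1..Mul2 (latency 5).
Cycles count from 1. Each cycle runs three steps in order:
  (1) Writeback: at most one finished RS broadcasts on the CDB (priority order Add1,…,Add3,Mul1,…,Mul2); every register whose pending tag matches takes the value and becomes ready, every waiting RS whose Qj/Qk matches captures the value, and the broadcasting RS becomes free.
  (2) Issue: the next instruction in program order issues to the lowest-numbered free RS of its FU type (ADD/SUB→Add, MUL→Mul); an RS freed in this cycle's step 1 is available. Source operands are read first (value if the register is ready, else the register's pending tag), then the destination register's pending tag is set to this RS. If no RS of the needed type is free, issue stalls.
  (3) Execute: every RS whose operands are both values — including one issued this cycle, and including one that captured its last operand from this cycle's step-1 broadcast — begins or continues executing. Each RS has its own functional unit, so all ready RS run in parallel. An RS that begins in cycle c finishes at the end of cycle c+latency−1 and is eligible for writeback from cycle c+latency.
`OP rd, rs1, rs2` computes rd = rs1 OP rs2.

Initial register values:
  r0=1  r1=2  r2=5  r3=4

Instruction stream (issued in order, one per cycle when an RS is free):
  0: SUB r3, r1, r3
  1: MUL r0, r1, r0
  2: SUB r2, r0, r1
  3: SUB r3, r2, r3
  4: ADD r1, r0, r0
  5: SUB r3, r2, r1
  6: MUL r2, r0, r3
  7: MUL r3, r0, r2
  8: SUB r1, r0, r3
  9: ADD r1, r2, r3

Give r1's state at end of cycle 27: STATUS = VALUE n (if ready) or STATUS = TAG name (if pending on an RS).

STATUS = TAG Add2

c1: issue SUB r3<-Add1 | r0:1,r1:2,r2:5,r3:Add1
c2: issue MUL r0<-Mul1 | r0:Mul1,r1:2,r2:5,r3:Add1
c3: issue SUB r2<-Add2 | r0:Mul1,r1:2,r2:Add2,r3:Add1
c4: CDB Add1=-2; issue SUB r3<-Add1 | r0:Mul1,r1:2,r2:Add2,r3:Add1
c5: issue ADD r1<-Add3 | r0:Mul1,r1:Add3,r2:Add2,r3:Add1
c6: stall | r0:Mul1,r1:Add3,r2:Add2,r3:Add1
c7: CDB Mul1=2; stall | r0:2,r1:Add3,r2:Add2,r3:Add1
c8: stall | r0:2,r1:Add3,r2:Add2,r3:Add1
c9: stall | r0:2,r1:Add3,r2:Add2,r3:Add1
c10: CDB Add2=0; issue SUB r3<-Add2 | r0:2,r1:Add3,r2:0,r3:Add2
c11: CDB Add3=4; issue MUL r2<-Mul1 | r0:2,r1:4,r2:Mul1,r3:Add2
c12: issue MUL r3<-Mul2 | r0:2,r1:4,r2:Mul1,r3:Mul2
c13: CDB Add1=2; issue SUB r1<-Add1 | r0:2,r1:Add1,r2:Mul1,r3:Mul2
c14: CDB Add2=-4; issue ADD r1<-Add2 | r0:2,r1:Add2,r2:Mul1,r3:Mul2
c15: - | r0:2,r1:Add2,r2:Mul1,r3:Mul2
c16: - | r0:2,r1:Add2,r2:Mul1,r3:Mul2
c17: - | r0:2,r1:Add2,r2:Mul1,r3:Mul2
c18: - | r0:2,r1:Add2,r2:Mul1,r3:Mul2
c19: CDB Mul1=-8 | r0:2,r1:Add2,r2:-8,r3:Mul2
c20: - | r0:2,r1:Add2,r2:-8,r3:Mul2
c21: - | r0:2,r1:Add2,r2:-8,r3:Mul2
c22: - | r0:2,r1:Add2,r2:-8,r3:Mul2
c23: - | r0:2,r1:Add2,r2:-8,r3:Mul2
c24: CDB Mul2=-16 | r0:2,r1:Add2,r2:-8,r3:-16
c25: - | r0:2,r1:Add2,r2:-8,r3:-16
c26: - | r0:2,r1:Add2,r2:-8,r3:-16
c27: CDB Add1=18 | r0:2,r1:Add2,r2:-8,r3:-16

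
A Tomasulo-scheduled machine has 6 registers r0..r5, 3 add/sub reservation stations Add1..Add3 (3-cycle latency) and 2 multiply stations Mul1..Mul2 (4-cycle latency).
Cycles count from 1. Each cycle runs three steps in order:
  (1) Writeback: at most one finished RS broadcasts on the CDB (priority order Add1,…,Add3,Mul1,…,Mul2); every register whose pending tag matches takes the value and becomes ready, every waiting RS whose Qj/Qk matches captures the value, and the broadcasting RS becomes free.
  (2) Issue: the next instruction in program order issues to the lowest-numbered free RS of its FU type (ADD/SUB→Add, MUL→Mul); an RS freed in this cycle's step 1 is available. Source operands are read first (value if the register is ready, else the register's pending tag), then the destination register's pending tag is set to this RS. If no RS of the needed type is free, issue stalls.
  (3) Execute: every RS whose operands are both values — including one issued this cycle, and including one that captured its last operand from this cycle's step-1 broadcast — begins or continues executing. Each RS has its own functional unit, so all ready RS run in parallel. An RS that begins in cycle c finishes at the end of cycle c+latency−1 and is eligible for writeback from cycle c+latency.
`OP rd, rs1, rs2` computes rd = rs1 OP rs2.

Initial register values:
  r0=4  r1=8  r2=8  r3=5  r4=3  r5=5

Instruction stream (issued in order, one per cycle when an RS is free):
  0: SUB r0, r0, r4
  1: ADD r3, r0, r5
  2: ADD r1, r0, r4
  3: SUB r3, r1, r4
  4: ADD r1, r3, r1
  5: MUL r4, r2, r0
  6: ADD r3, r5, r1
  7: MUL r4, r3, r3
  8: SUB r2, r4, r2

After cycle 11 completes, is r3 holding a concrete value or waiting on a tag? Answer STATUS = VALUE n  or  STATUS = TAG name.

  c1: issue SUB r0<-Add1  regs: r0:Add1,r1:8,r2:8,r3:5,r4:3,r5:5
  c2: issue ADD r3<-Add2  regs: r0:Add1,r1:8,r2:8,r3:Add2,r4:3,r5:5
  c3: issue ADD r1<-Add3  regs: r0:Add1,r1:Add3,r2:8,r3:Add2,r4:3,r5:5
  c4: CDB Add1=1; issue SUB r3<-Add1  regs: r0:1,r1:Add3,r2:8,r3:Add1,r4:3,r5:5
  c5: stall  regs: r0:1,r1:Add3,r2:8,r3:Add1,r4:3,r5:5
  c6: stall  regs: r0:1,r1:Add3,r2:8,r3:Add1,r4:3,r5:5
  c7: CDB Add2=6; issue ADD r1<-Add2  regs: r0:1,r1:Add2,r2:8,r3:Add1,r4:3,r5:5
  c8: CDB Add3=4; issue MUL r4<-Mul1  regs: r0:1,r1:Add2,r2:8,r3:Add1,r4:Mul1,r5:5
  c9: issue ADD r3<-Add3  regs: r0:1,r1:Add2,r2:8,r3:Add3,r4:Mul1,r5:5
  c10: issue MUL r4<-Mul2  regs: r0:1,r1:Add2,r2:8,r3:Add3,r4:Mul2,r5:5
  c11: CDB Add1=1; issue SUB r2<-Add1  regs: r0:1,r1:Add2,r2:Add1,r3:Add3,r4:Mul2,r5:5

STATUS = TAG Add3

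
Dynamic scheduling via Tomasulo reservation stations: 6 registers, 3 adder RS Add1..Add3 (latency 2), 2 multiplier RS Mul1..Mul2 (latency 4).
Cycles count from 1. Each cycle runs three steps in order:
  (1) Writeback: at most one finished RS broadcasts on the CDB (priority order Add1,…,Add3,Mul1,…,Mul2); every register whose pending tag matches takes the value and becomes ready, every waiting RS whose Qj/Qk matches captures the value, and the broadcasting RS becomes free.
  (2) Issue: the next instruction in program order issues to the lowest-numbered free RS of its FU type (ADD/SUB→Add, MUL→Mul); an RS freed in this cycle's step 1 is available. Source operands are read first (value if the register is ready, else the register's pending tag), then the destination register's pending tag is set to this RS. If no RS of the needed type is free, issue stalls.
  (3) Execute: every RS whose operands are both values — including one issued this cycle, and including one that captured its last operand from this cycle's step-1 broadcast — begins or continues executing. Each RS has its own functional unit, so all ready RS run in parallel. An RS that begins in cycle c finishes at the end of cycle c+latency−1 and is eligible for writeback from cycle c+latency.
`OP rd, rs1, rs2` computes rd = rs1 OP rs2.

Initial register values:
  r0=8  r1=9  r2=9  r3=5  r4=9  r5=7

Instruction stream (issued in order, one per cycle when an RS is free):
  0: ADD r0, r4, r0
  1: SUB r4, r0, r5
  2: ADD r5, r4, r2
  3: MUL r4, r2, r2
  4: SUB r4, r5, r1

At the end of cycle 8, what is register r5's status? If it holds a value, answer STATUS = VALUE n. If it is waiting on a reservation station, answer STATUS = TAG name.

  c1: issue ADD r0<-Add1  regs: r0:Add1,r1:9,r2:9,r3:5,r4:9,r5:7
  c2: issue SUB r4<-Add2  regs: r0:Add1,r1:9,r2:9,r3:5,r4:Add2,r5:7
  c3: CDB Add1=17; issue ADD r5<-Add1  regs: r0:17,r1:9,r2:9,r3:5,r4:Add2,r5:Add1
  c4: issue MUL r4<-Mul1  regs: r0:17,r1:9,r2:9,r3:5,r4:Mul1,r5:Add1
  c5: CDB Add2=10; issue SUB r4<-Add2  regs: r0:17,r1:9,r2:9,r3:5,r4:Add2,r5:Add1
  c6: -  regs: r0:17,r1:9,r2:9,r3:5,r4:Add2,r5:Add1
  c7: CDB Add1=19  regs: r0:17,r1:9,r2:9,r3:5,r4:Add2,r5:19
  c8: CDB Mul1=81  regs: r0:17,r1:9,r2:9,r3:5,r4:Add2,r5:19

STATUS = VALUE 19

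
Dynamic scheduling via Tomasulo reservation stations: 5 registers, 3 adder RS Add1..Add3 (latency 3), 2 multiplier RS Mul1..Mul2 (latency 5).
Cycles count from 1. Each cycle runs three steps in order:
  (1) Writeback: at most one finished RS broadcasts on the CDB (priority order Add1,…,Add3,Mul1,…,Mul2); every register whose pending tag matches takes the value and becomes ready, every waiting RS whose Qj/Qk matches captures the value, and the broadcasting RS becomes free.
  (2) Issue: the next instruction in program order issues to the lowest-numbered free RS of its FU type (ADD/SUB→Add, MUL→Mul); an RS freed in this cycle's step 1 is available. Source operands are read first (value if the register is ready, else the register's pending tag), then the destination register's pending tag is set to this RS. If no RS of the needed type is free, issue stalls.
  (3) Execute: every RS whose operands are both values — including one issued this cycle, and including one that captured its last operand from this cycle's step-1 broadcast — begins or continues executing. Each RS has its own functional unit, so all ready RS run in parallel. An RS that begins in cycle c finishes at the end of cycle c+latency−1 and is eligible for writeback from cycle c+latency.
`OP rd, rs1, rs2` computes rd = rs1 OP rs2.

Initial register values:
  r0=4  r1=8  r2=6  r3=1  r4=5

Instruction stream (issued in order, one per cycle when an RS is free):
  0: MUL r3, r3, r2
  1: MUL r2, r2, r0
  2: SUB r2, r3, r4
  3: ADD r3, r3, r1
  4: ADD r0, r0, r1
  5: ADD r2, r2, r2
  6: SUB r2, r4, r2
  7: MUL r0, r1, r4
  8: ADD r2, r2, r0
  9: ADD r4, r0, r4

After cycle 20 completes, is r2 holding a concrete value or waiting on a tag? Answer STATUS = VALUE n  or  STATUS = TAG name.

STATUS = VALUE 43

c1: issue MUL r3<-Mul1 | r0:4,r1:8,r2:6,r3:Mul1,r4:5
c2: issue MUL r2<-Mul2 | r0:4,r1:8,r2:Mul2,r3:Mul1,r4:5
c3: issue SUB r2<-Add1 | r0:4,r1:8,r2:Add1,r3:Mul1,r4:5
c4: issue ADD r3<-Add2 | r0:4,r1:8,r2:Add1,r3:Add2,r4:5
c5: issue ADD r0<-Add3 | r0:Add3,r1:8,r2:Add1,r3:Add2,r4:5
c6: CDB Mul1=6; stall | r0:Add3,r1:8,r2:Add1,r3:Add2,r4:5
c7: CDB Mul2=24; stall | r0:Add3,r1:8,r2:Add1,r3:Add2,r4:5
c8: CDB Add3=12; issue ADD r2<-Add3 | r0:12,r1:8,r2:Add3,r3:Add2,r4:5
c9: CDB Add1=1; issue SUB r2<-Add1 | r0:12,r1:8,r2:Add1,r3:Add2,r4:5
c10: CDB Add2=14; issue MUL r0<-Mul1 | r0:Mul1,r1:8,r2:Add1,r3:14,r4:5
c11: issue ADD r2<-Add2 | r0:Mul1,r1:8,r2:Add2,r3:14,r4:5
c12: CDB Add3=2; issue ADD r4<-Add3 | r0:Mul1,r1:8,r2:Add2,r3:14,r4:Add3
c13: - | r0:Mul1,r1:8,r2:Add2,r3:14,r4:Add3
c14: - | r0:Mul1,r1:8,r2:Add2,r3:14,r4:Add3
c15: CDB Add1=3 | r0:Mul1,r1:8,r2:Add2,r3:14,r4:Add3
c16: CDB Mul1=40 | r0:40,r1:8,r2:Add2,r3:14,r4:Add3
c17: - | r0:40,r1:8,r2:Add2,r3:14,r4:Add3
c18: - | r0:40,r1:8,r2:Add2,r3:14,r4:Add3
c19: CDB Add2=43 | r0:40,r1:8,r2:43,r3:14,r4:Add3
c20: CDB Add3=45 | r0:40,r1:8,r2:43,r3:14,r4:45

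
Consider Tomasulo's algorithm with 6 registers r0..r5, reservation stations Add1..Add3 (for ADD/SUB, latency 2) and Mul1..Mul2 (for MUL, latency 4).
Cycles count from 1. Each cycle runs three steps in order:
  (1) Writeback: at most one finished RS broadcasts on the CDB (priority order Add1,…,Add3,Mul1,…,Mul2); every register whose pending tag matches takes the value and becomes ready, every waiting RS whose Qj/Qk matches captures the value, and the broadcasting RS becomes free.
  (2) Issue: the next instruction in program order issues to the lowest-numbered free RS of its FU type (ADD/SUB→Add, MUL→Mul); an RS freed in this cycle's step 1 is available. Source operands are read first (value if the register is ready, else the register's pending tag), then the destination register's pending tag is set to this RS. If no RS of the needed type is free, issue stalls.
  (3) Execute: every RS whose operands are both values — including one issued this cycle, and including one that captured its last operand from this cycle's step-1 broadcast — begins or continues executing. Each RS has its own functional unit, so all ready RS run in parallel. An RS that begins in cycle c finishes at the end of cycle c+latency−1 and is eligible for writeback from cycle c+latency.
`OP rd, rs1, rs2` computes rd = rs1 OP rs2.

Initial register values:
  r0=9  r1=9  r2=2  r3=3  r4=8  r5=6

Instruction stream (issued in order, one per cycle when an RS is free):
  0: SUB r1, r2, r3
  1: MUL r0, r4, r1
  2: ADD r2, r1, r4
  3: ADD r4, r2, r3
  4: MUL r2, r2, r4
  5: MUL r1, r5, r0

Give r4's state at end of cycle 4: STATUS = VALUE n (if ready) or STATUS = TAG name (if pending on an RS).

  c1: issue SUB r1<-Add1  regs: r0:9,r1:Add1,r2:2,r3:3,r4:8,r5:6
  c2: issue MUL r0<-Mul1  regs: r0:Mul1,r1:Add1,r2:2,r3:3,r4:8,r5:6
  c3: CDB Add1=-1; issue ADD r2<-Add1  regs: r0:Mul1,r1:-1,r2:Add1,r3:3,r4:8,r5:6
  c4: issue ADD r4<-Add2  regs: r0:Mul1,r1:-1,r2:Add1,r3:3,r4:Add2,r5:6

STATUS = TAG Add2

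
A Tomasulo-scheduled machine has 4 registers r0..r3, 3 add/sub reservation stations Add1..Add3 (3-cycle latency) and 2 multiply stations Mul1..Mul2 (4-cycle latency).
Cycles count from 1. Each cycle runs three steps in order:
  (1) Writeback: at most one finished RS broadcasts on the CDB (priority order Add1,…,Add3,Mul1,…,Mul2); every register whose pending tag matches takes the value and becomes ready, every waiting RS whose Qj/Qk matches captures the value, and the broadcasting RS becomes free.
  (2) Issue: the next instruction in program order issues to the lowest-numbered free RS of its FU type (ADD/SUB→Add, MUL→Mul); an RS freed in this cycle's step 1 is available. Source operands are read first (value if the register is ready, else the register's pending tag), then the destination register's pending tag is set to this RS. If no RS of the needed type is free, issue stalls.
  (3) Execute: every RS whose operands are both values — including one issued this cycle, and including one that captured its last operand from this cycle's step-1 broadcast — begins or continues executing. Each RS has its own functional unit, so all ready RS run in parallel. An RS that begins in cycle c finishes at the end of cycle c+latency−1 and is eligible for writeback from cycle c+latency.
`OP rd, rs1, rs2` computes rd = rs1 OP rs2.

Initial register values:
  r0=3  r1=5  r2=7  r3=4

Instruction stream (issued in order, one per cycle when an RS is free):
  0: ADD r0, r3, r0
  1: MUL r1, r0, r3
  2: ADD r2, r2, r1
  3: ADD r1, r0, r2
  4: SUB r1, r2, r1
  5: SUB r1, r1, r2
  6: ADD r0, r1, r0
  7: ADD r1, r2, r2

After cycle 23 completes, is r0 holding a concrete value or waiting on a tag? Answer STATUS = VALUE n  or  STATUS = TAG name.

c1: issue ADD r0<-Add1 | r0:Add1,r1:5,r2:7,r3:4
c2: issue MUL r1<-Mul1 | r0:Add1,r1:Mul1,r2:7,r3:4
c3: issue ADD r2<-Add2 | r0:Add1,r1:Mul1,r2:Add2,r3:4
c4: CDB Add1=7; issue ADD r1<-Add1 | r0:7,r1:Add1,r2:Add2,r3:4
c5: issue SUB r1<-Add3 | r0:7,r1:Add3,r2:Add2,r3:4
c6: stall | r0:7,r1:Add3,r2:Add2,r3:4
c7: stall | r0:7,r1:Add3,r2:Add2,r3:4
c8: CDB Mul1=28; stall | r0:7,r1:Add3,r2:Add2,r3:4
c9: stall | r0:7,r1:Add3,r2:Add2,r3:4
c10: stall | r0:7,r1:Add3,r2:Add2,r3:4
c11: CDB Add2=35; issue SUB r1<-Add2 | r0:7,r1:Add2,r2:35,r3:4
c12: stall | r0:7,r1:Add2,r2:35,r3:4
c13: stall | r0:7,r1:Add2,r2:35,r3:4
c14: CDB Add1=42; issue ADD r0<-Add1 | r0:Add1,r1:Add2,r2:35,r3:4
c15: stall | r0:Add1,r1:Add2,r2:35,r3:4
c16: stall | r0:Add1,r1:Add2,r2:35,r3:4
c17: CDB Add3=-7; issue ADD r1<-Add3 | r0:Add1,r1:Add3,r2:35,r3:4
c18: - | r0:Add1,r1:Add3,r2:35,r3:4
c19: - | r0:Add1,r1:Add3,r2:35,r3:4
c20: CDB Add2=-42 | r0:Add1,r1:Add3,r2:35,r3:4
c21: CDB Add3=70 | r0:Add1,r1:70,r2:35,r3:4
c22: - | r0:Add1,r1:70,r2:35,r3:4
c23: CDB Add1=-35 | r0:-35,r1:70,r2:35,r3:4

STATUS = VALUE -35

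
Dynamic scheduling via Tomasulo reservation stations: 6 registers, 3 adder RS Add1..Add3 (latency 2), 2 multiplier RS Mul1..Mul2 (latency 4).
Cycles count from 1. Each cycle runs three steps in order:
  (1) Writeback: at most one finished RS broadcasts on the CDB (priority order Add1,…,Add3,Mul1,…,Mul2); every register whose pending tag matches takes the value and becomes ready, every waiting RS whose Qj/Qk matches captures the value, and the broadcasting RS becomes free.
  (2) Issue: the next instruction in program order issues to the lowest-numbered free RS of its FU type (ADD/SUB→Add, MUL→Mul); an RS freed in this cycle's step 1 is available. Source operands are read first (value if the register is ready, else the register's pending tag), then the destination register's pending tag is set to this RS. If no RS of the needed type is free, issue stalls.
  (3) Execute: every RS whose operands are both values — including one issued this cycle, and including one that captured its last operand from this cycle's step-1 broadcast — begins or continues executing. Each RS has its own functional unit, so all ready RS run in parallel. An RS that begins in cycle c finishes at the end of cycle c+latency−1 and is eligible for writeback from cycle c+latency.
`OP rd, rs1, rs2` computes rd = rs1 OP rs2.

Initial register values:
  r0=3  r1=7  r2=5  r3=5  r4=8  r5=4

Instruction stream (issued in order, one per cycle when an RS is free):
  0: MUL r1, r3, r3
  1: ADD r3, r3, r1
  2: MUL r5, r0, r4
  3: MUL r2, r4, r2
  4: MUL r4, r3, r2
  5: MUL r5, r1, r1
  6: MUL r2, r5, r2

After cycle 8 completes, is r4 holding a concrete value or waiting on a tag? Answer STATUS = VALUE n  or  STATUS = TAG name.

  c1: issue MUL r1<-Mul1  regs: r0:3,r1:Mul1,r2:5,r3:5,r4:8,r5:4
  c2: issue ADD r3<-Add1  regs: r0:3,r1:Mul1,r2:5,r3:Add1,r4:8,r5:4
  c3: issue MUL r5<-Mul2  regs: r0:3,r1:Mul1,r2:5,r3:Add1,r4:8,r5:Mul2
  c4: stall  regs: r0:3,r1:Mul1,r2:5,r3:Add1,r4:8,r5:Mul2
  c5: CDB Mul1=25; issue MUL r2<-Mul1  regs: r0:3,r1:25,r2:Mul1,r3:Add1,r4:8,r5:Mul2
  c6: stall  regs: r0:3,r1:25,r2:Mul1,r3:Add1,r4:8,r5:Mul2
  c7: CDB Add1=30; stall  regs: r0:3,r1:25,r2:Mul1,r3:30,r4:8,r5:Mul2
  c8: CDB Mul2=24; issue MUL r4<-Mul2  regs: r0:3,r1:25,r2:Mul1,r3:30,r4:Mul2,r5:24

STATUS = TAG Mul2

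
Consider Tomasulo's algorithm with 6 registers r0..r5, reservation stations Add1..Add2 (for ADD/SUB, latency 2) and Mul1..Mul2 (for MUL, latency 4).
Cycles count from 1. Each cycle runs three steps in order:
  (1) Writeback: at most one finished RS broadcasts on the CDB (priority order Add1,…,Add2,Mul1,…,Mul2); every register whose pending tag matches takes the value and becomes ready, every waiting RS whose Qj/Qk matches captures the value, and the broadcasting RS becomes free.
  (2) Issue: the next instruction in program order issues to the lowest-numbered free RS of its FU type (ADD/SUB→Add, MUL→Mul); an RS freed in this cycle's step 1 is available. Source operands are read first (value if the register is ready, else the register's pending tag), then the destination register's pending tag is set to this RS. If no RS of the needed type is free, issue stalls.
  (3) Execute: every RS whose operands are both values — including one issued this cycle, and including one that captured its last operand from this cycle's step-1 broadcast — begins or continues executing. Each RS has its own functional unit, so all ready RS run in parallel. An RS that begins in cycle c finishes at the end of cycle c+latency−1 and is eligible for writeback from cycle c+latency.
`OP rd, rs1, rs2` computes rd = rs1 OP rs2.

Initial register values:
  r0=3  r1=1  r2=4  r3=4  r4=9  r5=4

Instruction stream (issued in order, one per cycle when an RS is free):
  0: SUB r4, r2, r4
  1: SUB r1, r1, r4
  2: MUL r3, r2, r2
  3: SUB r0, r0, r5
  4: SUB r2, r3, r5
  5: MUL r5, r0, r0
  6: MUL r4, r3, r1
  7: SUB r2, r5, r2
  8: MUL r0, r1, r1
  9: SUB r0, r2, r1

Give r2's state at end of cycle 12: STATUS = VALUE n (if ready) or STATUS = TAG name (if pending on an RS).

  c1: issue SUB r4<-Add1  regs: r0:3,r1:1,r2:4,r3:4,r4:Add1,r5:4
  c2: issue SUB r1<-Add2  regs: r0:3,r1:Add2,r2:4,r3:4,r4:Add1,r5:4
  c3: CDB Add1=-5; issue MUL r3<-Mul1  regs: r0:3,r1:Add2,r2:4,r3:Mul1,r4:-5,r5:4
  c4: issue SUB r0<-Add1  regs: r0:Add1,r1:Add2,r2:4,r3:Mul1,r4:-5,r5:4
  c5: CDB Add2=6; issue SUB r2<-Add2  regs: r0:Add1,r1:6,r2:Add2,r3:Mul1,r4:-5,r5:4
  c6: CDB Add1=-1; issue MUL r5<-Mul2  regs: r0:-1,r1:6,r2:Add2,r3:Mul1,r4:-5,r5:Mul2
  c7: CDB Mul1=16; issue MUL r4<-Mul1  regs: r0:-1,r1:6,r2:Add2,r3:16,r4:Mul1,r5:Mul2
  c8: issue SUB r2<-Add1  regs: r0:-1,r1:6,r2:Add1,r3:16,r4:Mul1,r5:Mul2
  c9: CDB Add2=12; stall  regs: r0:-1,r1:6,r2:Add1,r3:16,r4:Mul1,r5:Mul2
  c10: CDB Mul2=1; issue MUL r0<-Mul2  regs: r0:Mul2,r1:6,r2:Add1,r3:16,r4:Mul1,r5:1
  c11: CDB Mul1=96; issue SUB r0<-Add2  regs: r0:Add2,r1:6,r2:Add1,r3:16,r4:96,r5:1
  c12: CDB Add1=-11  regs: r0:Add2,r1:6,r2:-11,r3:16,r4:96,r5:1

STATUS = VALUE -11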